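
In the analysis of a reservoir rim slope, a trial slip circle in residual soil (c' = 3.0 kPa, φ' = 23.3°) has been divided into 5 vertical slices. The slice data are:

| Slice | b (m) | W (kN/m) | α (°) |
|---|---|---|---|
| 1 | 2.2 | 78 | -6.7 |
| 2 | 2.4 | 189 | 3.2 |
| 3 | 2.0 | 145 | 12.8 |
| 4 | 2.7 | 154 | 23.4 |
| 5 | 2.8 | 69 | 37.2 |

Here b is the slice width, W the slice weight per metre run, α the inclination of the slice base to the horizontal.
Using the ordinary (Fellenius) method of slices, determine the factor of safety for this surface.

Ordinary method of slices: FS = Σ[c'·Δl_i + (W_i cosα_i)·tanφ'] / Σ W_i sinα_i, with Δl_i = b_i / cosα_i.
Slice 1: Δl = 2.2/cos(-6.7°) = 2.215 m; N'_1 = 78·cos(-6.7°) = 77.5; c'Δl = 6.65; W sinα = -9.1
Slice 2: Δl = 2.4/cos3.2° = 2.404 m; N'_2 = 189·cos3.2° = 188.7; c'Δl = 7.21; W sinα = 10.6
Slice 3: Δl = 2.0/cos12.8° = 2.051 m; N'_3 = 145·cos12.8° = 141.4; c'Δl = 6.15; W sinα = 32.1
Slice 4: Δl = 2.7/cos23.4° = 2.942 m; N'_4 = 154·cos23.4° = 141.3; c'Δl = 8.83; W sinα = 61.2
Slice 5: Δl = 2.8/cos37.2° = 3.515 m; N'_5 = 69·cos37.2° = 55.0; c'Δl = 10.55; W sinα = 41.7
Σc'Δl = 39.4 kN/m; ΣN' = 603.9 kN/m; ΣW sinα = 136.5 kN/m
Resisting = 39.4 + 603.9·tan23.3° = 39.4 + 260.1 = 299.4 kN/m
FS = 299.4 / 136.5 = 2.195

FS = 2.19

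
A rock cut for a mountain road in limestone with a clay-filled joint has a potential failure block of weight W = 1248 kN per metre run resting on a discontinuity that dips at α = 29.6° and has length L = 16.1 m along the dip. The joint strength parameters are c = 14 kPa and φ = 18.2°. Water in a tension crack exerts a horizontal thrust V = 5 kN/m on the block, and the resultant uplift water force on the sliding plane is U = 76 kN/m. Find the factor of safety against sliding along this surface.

Resolving the block weight along and normal to the plane and applying the Mohr–Coulomb strength on the joint:
N' = W cosα − U − V sinα = 1248·cos29.6° − 76 − 5·sin29.6° = 1006.7 kN/m
Driving force T = W sinα + V cosα = 1248·sin29.6° + 5·cos29.6° = 620.8 kN/m
Resisting force R = c·L + N'·tanφ = 14·16.1 + 1006.7·tan18.2° = 225.4 + 331.0 = 556.4 kN/m
FS = R / T = 556.4 / 620.8 = 0.896

FS = 0.90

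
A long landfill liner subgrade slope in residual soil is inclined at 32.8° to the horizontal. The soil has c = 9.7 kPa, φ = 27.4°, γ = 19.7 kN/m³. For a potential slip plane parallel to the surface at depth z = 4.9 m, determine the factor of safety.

For an infinite slope with a slip plane parallel to the surface (no pore pressure): FS = [c + γz cos²β tanφ] / [γz sinβ cosβ].
γz = 19.7·4.9 = 96.53 kN/m²
Numerator = 9.7 + 96.53·cos²32.8°·tan27.4° = 9.7 + 96.53·0.7066·0.5184 = 45.053 kPa
Denominator = 96.53·sin32.8°·cos32.8° = 96.53·0.5417·0.8406 = 43.954 kPa
FS = 45.053 / 43.954 = 1.025

FS = 1.03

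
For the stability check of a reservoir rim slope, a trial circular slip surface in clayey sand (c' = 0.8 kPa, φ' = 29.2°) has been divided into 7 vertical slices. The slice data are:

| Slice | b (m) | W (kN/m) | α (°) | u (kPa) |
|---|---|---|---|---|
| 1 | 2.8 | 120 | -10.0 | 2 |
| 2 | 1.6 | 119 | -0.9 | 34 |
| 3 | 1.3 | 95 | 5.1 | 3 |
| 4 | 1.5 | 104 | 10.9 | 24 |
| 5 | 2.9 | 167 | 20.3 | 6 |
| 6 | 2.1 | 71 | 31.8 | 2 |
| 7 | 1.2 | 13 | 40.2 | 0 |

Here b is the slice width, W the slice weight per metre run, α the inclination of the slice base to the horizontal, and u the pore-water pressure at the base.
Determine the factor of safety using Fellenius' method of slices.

Ordinary method of slices: FS = Σ[c'·Δl_i + (W_i cosα_i − u_i·Δl_i)·tanφ'] / Σ W_i sinα_i, with Δl_i = b_i / cosα_i.
Slice 1: Δl = 2.8/cos(-10.0°) = 2.843 m; N'_1 = 120·cos(-10.0°) − 2·2.843 = 112.5; c'Δl = 2.27; W sinα = -20.8
Slice 2: Δl = 1.6/cos(-0.9°) = 1.600 m; N'_2 = 119·cos(-0.9°) − 34·1.600 = 64.6; c'Δl = 1.28; W sinα = -1.9
Slice 3: Δl = 1.3/cos5.1° = 1.305 m; N'_3 = 95·cos5.1° − 3·1.305 = 90.7; c'Δl = 1.04; W sinα = 8.4
Slice 4: Δl = 1.5/cos10.9° = 1.528 m; N'_4 = 104·cos10.9° − 24·1.528 = 65.5; c'Δl = 1.22; W sinα = 19.7
Slice 5: Δl = 2.9/cos20.3° = 3.092 m; N'_5 = 167·cos20.3° − 6·3.092 = 138.1; c'Δl = 2.47; W sinα = 57.9
Slice 6: Δl = 2.1/cos31.8° = 2.471 m; N'_6 = 71·cos31.8° − 2·2.471 = 55.4; c'Δl = 1.98; W sinα = 37.4
Slice 7: Δl = 1.2/cos40.2° = 1.571 m; N'_7 = 13·cos40.2° − 0·1.571 = 9.9; c'Δl = 1.26; W sinα = 8.4
Σc'Δl = 11.5 kN/m; ΣN' = 536.6 kN/m; ΣW sinα = 109.1 kN/m
Resisting = 11.5 + 536.6·tan29.2° = 11.5 + 299.9 = 311.4 kN/m
FS = 311.4 / 109.1 = 2.853

FS = 2.85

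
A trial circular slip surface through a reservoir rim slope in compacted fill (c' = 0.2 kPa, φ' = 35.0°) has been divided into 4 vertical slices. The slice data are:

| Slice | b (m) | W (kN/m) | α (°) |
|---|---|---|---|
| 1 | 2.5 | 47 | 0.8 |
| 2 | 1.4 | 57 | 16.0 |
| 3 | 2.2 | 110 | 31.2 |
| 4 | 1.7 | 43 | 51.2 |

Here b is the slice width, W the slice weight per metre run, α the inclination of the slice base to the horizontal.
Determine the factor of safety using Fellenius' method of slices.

FS = 1.48

Ordinary method of slices: FS = Σ[c'·Δl_i + (W_i cosα_i)·tanφ'] / Σ W_i sinα_i, with Δl_i = b_i / cosα_i.
Slice 1: Δl = 2.5/cos0.8° = 2.500 m; N'_1 = 47·cos0.8° = 47.0; c'Δl = 0.50; W sinα = 0.7
Slice 2: Δl = 1.4/cos16.0° = 1.456 m; N'_2 = 57·cos16.0° = 54.8; c'Δl = 0.29; W sinα = 15.7
Slice 3: Δl = 2.2/cos31.2° = 2.572 m; N'_3 = 110·cos31.2° = 94.1; c'Δl = 0.51; W sinα = 57.0
Slice 4: Δl = 1.7/cos51.2° = 2.713 m; N'_4 = 43·cos51.2° = 26.9; c'Δl = 0.54; W sinα = 33.5
Σc'Δl = 1.8 kN/m; ΣN' = 222.8 kN/m; ΣW sinα = 106.9 kN/m
Resisting = 1.8 + 222.8·tan35.0° = 1.8 + 156.0 = 157.9 kN/m
FS = 157.9 / 106.9 = 1.477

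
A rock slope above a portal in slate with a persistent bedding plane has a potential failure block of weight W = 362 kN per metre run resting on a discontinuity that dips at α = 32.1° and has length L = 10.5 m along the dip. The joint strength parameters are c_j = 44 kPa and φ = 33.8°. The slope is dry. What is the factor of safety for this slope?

Resolving the block weight along and normal to the plane and applying the Mohr–Coulomb strength on the joint:
N' = W cosα = 362·cos32.1° = 306.7 kN/m
Driving force T = W sinα = 362·sin32.1° = 192.4 kN/m
Resisting force R = c_j·L + N'·tanφ = 44·10.5 + 306.7·tan33.8° = 462.0 + 205.3 = 667.3 kN/m
FS = R / T = 667.3 / 192.4 = 3.469

FS = 3.47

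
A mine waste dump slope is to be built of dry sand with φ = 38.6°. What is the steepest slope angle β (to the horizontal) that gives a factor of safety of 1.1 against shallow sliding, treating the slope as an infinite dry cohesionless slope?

β = 36.0°

For an infinite dry cohesionless slope FS = tanφ/tanβ, so tanβ = tanφ / FS.
tanβ = tan38.6° / 1.1 = 0.7983 / 1.1 = 0.7257
β = arctan(0.7257) = 35.97°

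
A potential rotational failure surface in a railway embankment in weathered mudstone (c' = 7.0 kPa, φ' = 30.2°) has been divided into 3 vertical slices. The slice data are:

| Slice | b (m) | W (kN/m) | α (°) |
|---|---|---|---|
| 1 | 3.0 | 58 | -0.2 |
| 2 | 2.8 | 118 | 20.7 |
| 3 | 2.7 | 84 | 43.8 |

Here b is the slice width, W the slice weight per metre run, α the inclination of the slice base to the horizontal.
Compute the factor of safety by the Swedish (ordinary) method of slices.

Ordinary method of slices: FS = Σ[c'·Δl_i + (W_i cosα_i)·tanφ'] / Σ W_i sinα_i, with Δl_i = b_i / cosα_i.
Slice 1: Δl = 3.0/cos(-0.2°) = 3.000 m; N'_1 = 58·cos(-0.2°) = 58.0; c'Δl = 21.00; W sinα = -0.2
Slice 2: Δl = 2.8/cos20.7° = 2.993 m; N'_2 = 118·cos20.7° = 110.4; c'Δl = 20.95; W sinα = 41.7
Slice 3: Δl = 2.7/cos43.8° = 3.741 m; N'_3 = 84·cos43.8° = 60.6; c'Δl = 26.19; W sinα = 58.1
Σc'Δl = 68.1 kN/m; ΣN' = 229.0 kN/m; ΣW sinα = 99.6 kN/m
Resisting = 68.1 + 229.0·tan30.2° = 68.1 + 133.3 = 201.4 kN/m
FS = 201.4 / 99.6 = 2.021

FS = 2.02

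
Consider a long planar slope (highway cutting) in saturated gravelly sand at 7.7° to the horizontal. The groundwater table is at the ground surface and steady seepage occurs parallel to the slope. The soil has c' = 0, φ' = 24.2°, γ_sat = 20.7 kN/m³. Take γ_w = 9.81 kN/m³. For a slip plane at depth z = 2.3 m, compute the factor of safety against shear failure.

With seepage parallel to the slope and the water table at the surface, the effective normal stress on the slip plane uses the buoyant unit weight γ' = γ_sat − γ_w while the driving shear stress uses γ_sat:
FS = [c' + γ' z cos²β tanφ'] / [γ_sat z sinβ cosβ]
(For c' = 0 this reduces to FS = (γ'/γ_sat)·tanφ'/tanβ.)
γ' = 20.7 − 9.81 = 10.89 kN/m³
Numerator = 0.0 + 10.89·2.3·cos²7.7°·tan24.2° = 0.0 + 10.89·2.3·0.9820·0.4494 = 11.054 kPa
Denominator = 20.7·2.3·sin7.7°·cos7.7° = 20.7·2.3·0.1340·0.9910 = 6.322 kPa
FS = 11.054 / 6.322 = 1.749

FS = 1.75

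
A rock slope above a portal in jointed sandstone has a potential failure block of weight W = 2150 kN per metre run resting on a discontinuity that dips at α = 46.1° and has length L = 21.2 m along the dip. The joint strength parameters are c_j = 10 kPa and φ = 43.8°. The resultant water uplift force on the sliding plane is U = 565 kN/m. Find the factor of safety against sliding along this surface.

Resolving the block weight along and normal to the plane and applying the Mohr–Coulomb strength on the joint:
N' = W cosα − U = 2150·cos46.1° − 565 = 925.8 kN/m
Driving force T = W sinα = 2150·sin46.1° = 1549.2 kN/m
Resisting force R = c_j·L + N'·tanφ = 10·21.2 + 925.8·tan43.8° = 212.0 + 887.8 = 1099.8 kN/m
FS = R / T = 1099.8 / 1549.2 = 0.710

FS = 0.71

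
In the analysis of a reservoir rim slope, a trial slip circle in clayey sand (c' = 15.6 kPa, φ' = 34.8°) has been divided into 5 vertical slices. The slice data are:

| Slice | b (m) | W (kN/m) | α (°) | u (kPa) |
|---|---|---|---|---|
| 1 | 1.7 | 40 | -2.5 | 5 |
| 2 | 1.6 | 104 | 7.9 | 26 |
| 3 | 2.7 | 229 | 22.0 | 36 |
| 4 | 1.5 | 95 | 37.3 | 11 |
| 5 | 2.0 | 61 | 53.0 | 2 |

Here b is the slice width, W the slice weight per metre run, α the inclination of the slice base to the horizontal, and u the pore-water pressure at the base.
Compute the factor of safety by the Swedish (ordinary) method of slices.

Ordinary method of slices: FS = Σ[c'·Δl_i + (W_i cosα_i − u_i·Δl_i)·tanφ'] / Σ W_i sinα_i, with Δl_i = b_i / cosα_i.
Slice 1: Δl = 1.7/cos(-2.5°) = 1.702 m; N'_1 = 40·cos(-2.5°) − 5·1.702 = 31.5; c'Δl = 26.55; W sinα = -1.7
Slice 2: Δl = 1.6/cos7.9° = 1.615 m; N'_2 = 104·cos7.9° − 26·1.615 = 61.0; c'Δl = 25.20; W sinα = 14.3
Slice 3: Δl = 2.7/cos22.0° = 2.912 m; N'_3 = 229·cos22.0° − 36·2.912 = 107.5; c'Δl = 45.43; W sinα = 85.8
Slice 4: Δl = 1.5/cos37.3° = 1.886 m; N'_4 = 95·cos37.3° − 11·1.886 = 54.8; c'Δl = 29.42; W sinα = 57.6
Slice 5: Δl = 2.0/cos53.0° = 3.323 m; N'_5 = 61·cos53.0° − 2·3.323 = 30.1; c'Δl = 51.84; W sinα = 48.7
Σc'Δl = 178.4 kN/m; ΣN' = 284.9 kN/m; ΣW sinα = 204.6 kN/m
Resisting = 178.4 + 284.9·tan34.8° = 178.4 + 198.0 = 376.4 kN/m
FS = 376.4 / 204.6 = 1.840

FS = 1.84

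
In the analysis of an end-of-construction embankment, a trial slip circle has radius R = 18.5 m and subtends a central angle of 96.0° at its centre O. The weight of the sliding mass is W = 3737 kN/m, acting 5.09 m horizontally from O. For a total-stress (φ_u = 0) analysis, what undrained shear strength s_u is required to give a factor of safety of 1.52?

s_u = 50.4 kPa

FS = s_u·L_a·R / (W·d), so s_u = FS·W·d / (L_a·R).
Arc length L_a = R·θ = 18.5·(96.0°·π/180) = 18.5·1.6755 = 31.00 m
s_u = 1.52·3737·5.09 / (31.00·18.5) = 28912.4 / 573.45 = 50.42 kPa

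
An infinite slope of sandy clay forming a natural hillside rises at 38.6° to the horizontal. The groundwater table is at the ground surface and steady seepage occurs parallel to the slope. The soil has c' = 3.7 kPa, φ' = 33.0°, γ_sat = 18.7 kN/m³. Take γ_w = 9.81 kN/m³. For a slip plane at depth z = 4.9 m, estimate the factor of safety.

With seepage parallel to the slope and the water table at the surface, the effective normal stress on the slip plane uses the buoyant unit weight γ' = γ_sat − γ_w while the driving shear stress uses γ_sat:
FS = [c' + γ' z cos²β tanφ'] / [γ_sat z sinβ cosβ]
γ' = 18.7 − 9.81 = 8.89 kN/m³
Numerator = 3.7 + 8.89·4.9·cos²38.6°·tan33.0° = 3.7 + 8.89·4.9·0.6108·0.6494 = 20.978 kPa
Denominator = 18.7·4.9·sin38.6°·cos38.6° = 18.7·4.9·0.6239·0.7815 = 44.676 kPa
FS = 20.978 / 44.676 = 0.470

FS = 0.47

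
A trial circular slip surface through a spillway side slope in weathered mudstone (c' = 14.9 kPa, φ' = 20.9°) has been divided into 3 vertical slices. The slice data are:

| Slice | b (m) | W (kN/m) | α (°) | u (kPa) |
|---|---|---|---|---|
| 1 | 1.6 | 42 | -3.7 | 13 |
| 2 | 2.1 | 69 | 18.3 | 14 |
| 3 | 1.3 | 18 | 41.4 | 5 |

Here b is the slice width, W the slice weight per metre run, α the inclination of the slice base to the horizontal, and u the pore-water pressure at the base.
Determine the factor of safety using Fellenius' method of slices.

FS = 3.43

Ordinary method of slices: FS = Σ[c'·Δl_i + (W_i cosα_i − u_i·Δl_i)·tanφ'] / Σ W_i sinα_i, with Δl_i = b_i / cosα_i.
Slice 1: Δl = 1.6/cos(-3.7°) = 1.603 m; N'_1 = 42·cos(-3.7°) − 13·1.603 = 21.1; c'Δl = 23.89; W sinα = -2.7
Slice 2: Δl = 2.1/cos18.3° = 2.212 m; N'_2 = 69·cos18.3° − 14·2.212 = 34.5; c'Δl = 32.96; W sinα = 21.7
Slice 3: Δl = 1.3/cos41.4° = 1.733 m; N'_3 = 18·cos41.4° − 5·1.733 = 4.8; c'Δl = 25.82; W sinα = 11.9
Σc'Δl = 82.7 kN/m; ΣN' = 60.4 kN/m; ΣW sinα = 30.9 kN/m
Resisting = 82.7 + 60.4·tan20.9° = 82.7 + 23.1 = 105.8 kN/m
FS = 105.8 / 30.9 = 3.427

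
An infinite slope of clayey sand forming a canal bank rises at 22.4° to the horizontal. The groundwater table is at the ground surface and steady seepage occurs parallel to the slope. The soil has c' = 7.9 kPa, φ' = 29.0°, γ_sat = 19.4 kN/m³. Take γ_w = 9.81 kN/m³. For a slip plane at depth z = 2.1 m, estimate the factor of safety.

With seepage parallel to the slope and the water table at the surface, the effective normal stress on the slip plane uses the buoyant unit weight γ' = γ_sat − γ_w while the driving shear stress uses γ_sat:
FS = [c' + γ' z cos²β tanφ'] / [γ_sat z sinβ cosβ]
γ' = 19.4 − 9.81 = 9.59 kN/m³
Numerator = 7.9 + 9.59·2.1·cos²22.4°·tan29.0° = 7.9 + 9.59·2.1·0.8548·0.5543 = 17.442 kPa
Denominator = 19.4·2.1·sin22.4°·cos22.4° = 19.4·2.1·0.3811·0.9245 = 14.353 kPa
FS = 17.442 / 14.353 = 1.215

FS = 1.22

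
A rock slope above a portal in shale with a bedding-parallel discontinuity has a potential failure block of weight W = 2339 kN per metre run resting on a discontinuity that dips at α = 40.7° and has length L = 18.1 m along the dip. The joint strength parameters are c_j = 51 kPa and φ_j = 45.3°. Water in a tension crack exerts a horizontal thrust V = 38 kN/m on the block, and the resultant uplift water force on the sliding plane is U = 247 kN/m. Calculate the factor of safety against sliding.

Resolving the block weight along and normal to the plane and applying the Mohr–Coulomb strength on the joint:
N' = W cosα − U − V sinα = 2339·cos40.7° − 247 − 38·sin40.7° = 1501.5 kN/m
Driving force T = W sinα + V cosα = 2339·sin40.7° + 38·cos40.7° = 1554.1 kN/m
Resisting force R = c_j·L + N'·tanφ_j = 51·18.1 + 1501.5·tan45.3° = 923.1 + 1517.3 = 2440.4 kN/m
FS = R / T = 2440.4 / 1554.1 = 1.570

FS = 1.57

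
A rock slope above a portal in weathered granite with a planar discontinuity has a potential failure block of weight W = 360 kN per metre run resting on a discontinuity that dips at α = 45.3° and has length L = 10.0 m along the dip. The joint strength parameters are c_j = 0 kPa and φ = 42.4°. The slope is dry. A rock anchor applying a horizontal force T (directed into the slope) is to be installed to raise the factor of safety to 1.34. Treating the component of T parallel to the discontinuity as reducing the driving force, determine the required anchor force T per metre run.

Resolving forces along and normal to the sliding plane, with the horizontal anchor force T adding T·sinα to the effective normal force and T·cosα acting up the plane against the driving force:
FS = [c_jL + (W cosα + T sinα) tanφ] / [W sinα − T cosα]
Without the anchor: N' = 253.2 kN/m, driving T_d = 255.9 kN/m, resisting R = 0·10.0 + 253.2·tan42.4° = 231.2 kN/m, FS = 0.90.
Setting FS = 1.34 and solving for T:
1.34·(255.9 − T cos45.3°) = 231.2 + T sin45.3°·tan42.4°
T·(sin45.3°·tan42.4° + 1.34·cos45.3°) = 1.34·255.9 − 231.2
T·(0.7108·0.9131 + 1.34·0.7034) = 342.9 − 231.2 = 111.7
T·1.5916 = 111.7
T = 70.2 kN/m

T = 70 kN/m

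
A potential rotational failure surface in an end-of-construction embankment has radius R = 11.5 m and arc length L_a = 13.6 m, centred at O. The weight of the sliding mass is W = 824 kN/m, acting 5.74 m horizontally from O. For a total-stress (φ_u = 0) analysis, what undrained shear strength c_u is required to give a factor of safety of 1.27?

c_u = 38.4 kPa

FS = c_u·L_a·R / (W·d), so c_u = FS·W·d / (L_a·R).
c_u = 1.27·824·5.74 / (13.60·11.5) = 6006.8 / 156.40 = 38.41 kPa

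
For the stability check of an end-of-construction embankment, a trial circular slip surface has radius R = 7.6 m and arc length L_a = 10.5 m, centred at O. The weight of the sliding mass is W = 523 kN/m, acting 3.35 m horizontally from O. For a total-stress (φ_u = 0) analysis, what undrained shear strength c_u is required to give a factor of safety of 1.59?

c_u = 34.9 kPa

FS = c_u·L_a·R / (W·d), so c_u = FS·W·d / (L_a·R).
c_u = 1.59·523·3.35 / (10.50·7.6) = 2785.8 / 79.80 = 34.91 kPa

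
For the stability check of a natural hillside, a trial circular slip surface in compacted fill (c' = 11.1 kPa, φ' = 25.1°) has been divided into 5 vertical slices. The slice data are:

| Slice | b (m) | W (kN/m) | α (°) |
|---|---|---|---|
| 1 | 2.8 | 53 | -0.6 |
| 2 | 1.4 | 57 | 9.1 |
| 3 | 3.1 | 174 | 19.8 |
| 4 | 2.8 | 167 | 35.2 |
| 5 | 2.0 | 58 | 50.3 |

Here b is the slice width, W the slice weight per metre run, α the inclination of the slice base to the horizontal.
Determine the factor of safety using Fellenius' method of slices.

FS = 1.75

Ordinary method of slices: FS = Σ[c'·Δl_i + (W_i cosα_i)·tanφ'] / Σ W_i sinα_i, with Δl_i = b_i / cosα_i.
Slice 1: Δl = 2.8/cos(-0.6°) = 2.800 m; N'_1 = 53·cos(-0.6°) = 53.0; c'Δl = 31.08; W sinα = -0.6
Slice 2: Δl = 1.4/cos9.1° = 1.418 m; N'_2 = 57·cos9.1° = 56.3; c'Δl = 15.74; W sinα = 9.0
Slice 3: Δl = 3.1/cos19.8° = 3.295 m; N'_3 = 174·cos19.8° = 163.7; c'Δl = 36.57; W sinα = 58.9
Slice 4: Δl = 2.8/cos35.2° = 3.427 m; N'_4 = 167·cos35.2° = 136.5; c'Δl = 38.03; W sinα = 96.3
Slice 5: Δl = 2.0/cos50.3° = 3.131 m; N'_5 = 58·cos50.3° = 37.0; c'Δl = 34.75; W sinα = 44.6
Σc'Δl = 156.2 kN/m; ΣN' = 446.5 kN/m; ΣW sinα = 208.3 kN/m
Resisting = 156.2 + 446.5·tan25.1° = 156.2 + 209.2 = 365.3 kN/m
FS = 365.3 / 208.3 = 1.754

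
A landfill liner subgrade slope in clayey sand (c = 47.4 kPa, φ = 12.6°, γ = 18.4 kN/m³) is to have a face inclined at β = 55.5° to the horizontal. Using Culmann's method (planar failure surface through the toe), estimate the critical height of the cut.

H_c = 30.99 m

Culmann's analysis gives the critical failure plane at α_cr = (β + φ)/2 = (55.5 + 12.6)/2 = 34.0°, and the critical height
H_c = (4c/γ) · sinβ cosφ / [1 − cos(β − φ)]
    = (4·47.4/18.4) · sin55.5°·cos12.6° / [1 − cos(42.9°)]
    = 10.304 · 0.8241·0.9759 / [1 − 0.7325]
    = 10.304 · 0.8043 / 0.2675
    = 30.99 m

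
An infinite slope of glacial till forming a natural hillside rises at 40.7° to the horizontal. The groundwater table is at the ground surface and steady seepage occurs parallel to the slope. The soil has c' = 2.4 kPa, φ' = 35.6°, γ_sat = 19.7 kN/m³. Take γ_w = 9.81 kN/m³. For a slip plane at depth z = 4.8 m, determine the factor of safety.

FS = 0.47

With seepage parallel to the slope and the water table at the surface, the effective normal stress on the slip plane uses the buoyant unit weight γ' = γ_sat − γ_w while the driving shear stress uses γ_sat:
FS = [c' + γ' z cos²β tanφ'] / [γ_sat z sinβ cosβ]
γ' = 19.7 − 9.81 = 9.89 kN/m³
Numerator = 2.4 + 9.89·4.8·cos²40.7°·tan35.6° = 2.4 + 9.89·4.8·0.5748·0.7159 = 21.934 kPa
Denominator = 19.7·4.8·sin40.7°·cos40.7° = 19.7·4.8·0.6521·0.7581 = 46.748 kPa
FS = 21.934 / 46.748 = 0.469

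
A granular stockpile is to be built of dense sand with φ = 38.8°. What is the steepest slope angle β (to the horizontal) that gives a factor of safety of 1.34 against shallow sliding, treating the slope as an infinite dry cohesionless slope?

For an infinite dry cohesionless slope FS = tanφ/tanβ, so tanβ = tanφ / FS.
tanβ = tan38.8° / 1.34 = 0.8040 / 1.34 = 0.6000
β = arctan(0.6000) = 30.96°

β = 31.0°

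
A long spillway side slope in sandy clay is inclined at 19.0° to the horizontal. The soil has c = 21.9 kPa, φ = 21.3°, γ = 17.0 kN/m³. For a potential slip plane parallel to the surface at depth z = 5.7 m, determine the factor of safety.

For an infinite slope with a slip plane parallel to the surface (no pore pressure): FS = [c + γz cos²β tanφ] / [γz sinβ cosβ].
γz = 17.0·5.7 = 96.90 kN/m²
Numerator = 21.9 + 96.90·cos²19.0°·tan21.3° = 21.9 + 96.90·0.8940·0.3899 = 55.675 kPa
Denominator = 96.90·sin19.0°·cos19.0° = 96.90·0.3256·0.9455 = 29.829 kPa
FS = 55.675 / 29.829 = 1.866

FS = 1.87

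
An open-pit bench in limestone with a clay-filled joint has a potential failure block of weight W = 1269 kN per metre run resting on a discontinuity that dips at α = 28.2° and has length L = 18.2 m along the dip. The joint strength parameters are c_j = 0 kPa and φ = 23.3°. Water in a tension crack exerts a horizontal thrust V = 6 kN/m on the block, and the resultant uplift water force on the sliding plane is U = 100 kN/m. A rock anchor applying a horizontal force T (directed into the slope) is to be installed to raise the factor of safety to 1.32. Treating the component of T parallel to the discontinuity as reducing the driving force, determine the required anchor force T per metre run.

T = 264 kN/m

Resolving forces along and normal to the sliding plane, with the horizontal anchor force T adding T·sinα to the effective normal force and T·cosα acting up the plane against the driving force:
FS = [c_jL + (W cosα − U − V sinα + T sinα) tanφ] / [W sinα + V cosα − T cosα]
Without the anchor: N' = 1015.5 kN/m, driving T_d = 605.0 kN/m, resisting R = 0·18.2 + 1015.5·tan23.3° = 437.4 kN/m, FS = 0.72.
Setting FS = 1.32 and solving for T:
1.32·(605.0 − T cos28.2°) = 437.4 + T sin28.2°·tan23.3°
T·(sin28.2°·tan23.3° + 1.32·cos28.2°) = 1.32·605.0 − 437.4
T·(0.4726·0.4307 + 1.32·0.8813) = 798.5 − 437.4 = 361.2
T·1.3668 = 361.2
T = 264.2 kN/m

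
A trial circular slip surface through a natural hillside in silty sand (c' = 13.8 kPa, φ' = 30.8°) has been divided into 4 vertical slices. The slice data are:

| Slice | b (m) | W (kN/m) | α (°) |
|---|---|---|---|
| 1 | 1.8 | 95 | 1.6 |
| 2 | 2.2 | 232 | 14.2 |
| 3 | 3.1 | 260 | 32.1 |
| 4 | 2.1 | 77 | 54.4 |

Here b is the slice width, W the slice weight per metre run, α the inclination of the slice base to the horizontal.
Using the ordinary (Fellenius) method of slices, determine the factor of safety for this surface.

Ordinary method of slices: FS = Σ[c'·Δl_i + (W_i cosα_i)·tanφ'] / Σ W_i sinα_i, with Δl_i = b_i / cosα_i.
Slice 1: Δl = 1.8/cos1.6° = 1.801 m; N'_1 = 95·cos1.6° = 95.0; c'Δl = 24.85; W sinα = 2.7
Slice 2: Δl = 2.2/cos14.2° = 2.269 m; N'_2 = 232·cos14.2° = 224.9; c'Δl = 31.32; W sinα = 56.9
Slice 3: Δl = 3.1/cos32.1° = 3.659 m; N'_3 = 260·cos32.1° = 220.3; c'Δl = 50.50; W sinα = 138.2
Slice 4: Δl = 2.1/cos54.4° = 3.607 m; N'_4 = 77·cos54.4° = 44.8; c'Δl = 49.78; W sinα = 62.6
Σc'Δl = 156.5 kN/m; ΣN' = 584.9 kN/m; ΣW sinα = 260.3 kN/m
Resisting = 156.5 + 584.9·tan30.8° = 156.5 + 348.7 = 505.2 kN/m
FS = 505.2 / 260.3 = 1.940

FS = 1.94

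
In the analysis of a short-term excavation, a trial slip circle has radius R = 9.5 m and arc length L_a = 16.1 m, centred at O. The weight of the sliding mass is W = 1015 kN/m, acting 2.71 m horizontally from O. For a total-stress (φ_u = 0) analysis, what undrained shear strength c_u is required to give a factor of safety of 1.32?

FS = c_u·L_a·R / (W·d), so c_u = FS·W·d / (L_a·R).
c_u = 1.32·1015·2.71 / (16.10·9.5) = 3630.9 / 152.95 = 23.74 kPa

c_u = 23.7 kPa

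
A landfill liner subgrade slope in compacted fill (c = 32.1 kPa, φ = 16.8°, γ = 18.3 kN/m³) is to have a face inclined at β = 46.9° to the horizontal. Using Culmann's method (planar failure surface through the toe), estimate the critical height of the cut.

H_c = 36.37 m

Culmann's analysis gives the critical failure plane at α_cr = (β + φ)/2 = (46.9 + 16.8)/2 = 31.9°, and the critical height
H_c = (4c/γ) · sinβ cosφ / [1 − cos(β − φ)]
    = (4·32.1/18.3) · sin46.9°·cos16.8° / [1 − cos(30.1°)]
    = 7.016 · 0.7302·0.9573 / [1 − 0.8652]
    = 7.016 · 0.6990 / 0.1348
    = 36.37 m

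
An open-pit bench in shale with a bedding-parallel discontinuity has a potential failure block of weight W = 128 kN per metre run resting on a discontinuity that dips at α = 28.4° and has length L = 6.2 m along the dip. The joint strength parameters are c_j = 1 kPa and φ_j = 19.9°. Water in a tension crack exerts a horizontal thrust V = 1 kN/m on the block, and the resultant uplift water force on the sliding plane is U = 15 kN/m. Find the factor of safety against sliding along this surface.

FS = 0.67

Resolving the block weight along and normal to the plane and applying the Mohr–Coulomb strength on the joint:
N' = W cosα − U − V sinα = 128·cos28.4° − 15 − 1·sin28.4° = 97.1 kN/m
Driving force T = W sinα + V cosα = 128·sin28.4° + 1·cos28.4° = 61.8 kN/m
Resisting force R = c_j·L + N'·tanφ_j = 1·6.2 + 97.1·tan19.9° = 6.2 + 35.2 = 41.4 kN/m
FS = R / T = 41.4 / 61.8 = 0.670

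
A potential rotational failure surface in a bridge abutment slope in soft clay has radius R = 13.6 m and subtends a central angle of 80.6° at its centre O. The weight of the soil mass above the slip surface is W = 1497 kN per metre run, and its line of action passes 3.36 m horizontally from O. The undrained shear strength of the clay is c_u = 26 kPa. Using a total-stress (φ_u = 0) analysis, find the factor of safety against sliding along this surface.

FS = 1.34

Taking moments about the centre O, the resisting moment is provided by the undrained shear strength acting along the arc:
Arc length L_a = R·θ = 13.6·(80.6°·π/180) = 13.6·1.4067 = 19.13 m
M_R = c_u·L_a·R = 26·19.13·13.6 = 6764.9 kN·m/m
M_D = W·d = 1497·3.36 = 5029.9 kN·m/m
FS = M_R / M_D = 6764.9 / 5029.9 = 1.345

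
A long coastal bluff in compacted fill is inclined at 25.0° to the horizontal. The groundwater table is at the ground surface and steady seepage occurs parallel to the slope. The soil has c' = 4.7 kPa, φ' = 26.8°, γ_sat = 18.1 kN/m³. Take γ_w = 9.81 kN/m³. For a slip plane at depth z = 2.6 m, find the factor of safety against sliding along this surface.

With seepage parallel to the slope and the water table at the surface, the effective normal stress on the slip plane uses the buoyant unit weight γ' = γ_sat − γ_w while the driving shear stress uses γ_sat:
FS = [c' + γ' z cos²β tanφ'] / [γ_sat z sinβ cosβ]
γ' = 18.1 − 9.81 = 8.29 kN/m³
Numerator = 4.7 + 8.29·2.6·cos²25.0°·tan26.8° = 4.7 + 8.29·2.6·0.8214·0.5051 = 13.643 kPa
Denominator = 18.1·2.6·sin25.0°·cos25.0° = 18.1·2.6·0.4226·0.9063 = 18.025 kPa
FS = 13.643 / 18.025 = 0.757

FS = 0.76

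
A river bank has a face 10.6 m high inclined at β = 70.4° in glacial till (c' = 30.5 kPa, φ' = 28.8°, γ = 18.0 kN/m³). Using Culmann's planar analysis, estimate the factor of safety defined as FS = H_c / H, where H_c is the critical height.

H_c = (4c'/γ) · sinβ cosφ' / [1 − cos(β − φ')]
    = (4·30.5/18.0) · sin70.4°·cos28.8° / [1 − cos41.6°]
    = 6.778 · 0.8255 / 0.2522 = 22.19 m
FS = H_c / H = 22.19 / 10.6 = 2.093

FS = 2.09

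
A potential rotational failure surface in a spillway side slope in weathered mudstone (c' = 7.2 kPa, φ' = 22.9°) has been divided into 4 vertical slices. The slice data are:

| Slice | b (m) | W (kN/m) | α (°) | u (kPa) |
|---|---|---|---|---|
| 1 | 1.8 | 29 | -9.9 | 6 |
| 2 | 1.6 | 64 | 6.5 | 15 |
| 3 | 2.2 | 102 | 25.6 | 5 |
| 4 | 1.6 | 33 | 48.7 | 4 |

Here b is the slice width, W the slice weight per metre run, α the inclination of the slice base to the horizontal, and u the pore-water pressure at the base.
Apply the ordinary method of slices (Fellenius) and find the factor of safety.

FS = 1.72

Ordinary method of slices: FS = Σ[c'·Δl_i + (W_i cosα_i − u_i·Δl_i)·tanφ'] / Σ W_i sinα_i, with Δl_i = b_i / cosα_i.
Slice 1: Δl = 1.8/cos(-9.9°) = 1.827 m; N'_1 = 29·cos(-9.9°) − 6·1.827 = 17.6; c'Δl = 13.16; W sinα = -5.0
Slice 2: Δl = 1.6/cos6.5° = 1.610 m; N'_2 = 64·cos6.5° − 15·1.610 = 39.4; c'Δl = 11.59; W sinα = 7.2
Slice 3: Δl = 2.2/cos25.6° = 2.439 m; N'_3 = 102·cos25.6° − 5·2.439 = 79.8; c'Δl = 17.56; W sinα = 44.1
Slice 4: Δl = 1.6/cos48.7° = 2.424 m; N'_4 = 33·cos48.7° − 4·2.424 = 12.1; c'Δl = 17.45; W sinα = 24.8
Σc'Δl = 59.8 kN/m; ΣN' = 148.9 kN/m; ΣW sinα = 71.1 kN/m
Resisting = 59.8 + 148.9·tan22.9° = 59.8 + 62.9 = 122.7 kN/m
FS = 122.7 / 71.1 = 1.725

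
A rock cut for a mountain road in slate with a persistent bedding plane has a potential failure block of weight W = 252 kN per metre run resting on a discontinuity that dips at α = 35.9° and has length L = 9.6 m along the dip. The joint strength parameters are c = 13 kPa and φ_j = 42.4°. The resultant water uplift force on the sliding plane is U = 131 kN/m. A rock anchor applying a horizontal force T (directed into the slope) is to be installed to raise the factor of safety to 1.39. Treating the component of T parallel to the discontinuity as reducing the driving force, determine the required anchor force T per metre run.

T = 8 kN/m

Resolving forces along and normal to the sliding plane, with the horizontal anchor force T adding T·sinα to the effective normal force and T·cosα acting up the plane against the driving force:
FS = [cL + (W cosα − U + T sinα) tanφ_j] / [W sinα − T cosα]
Without the anchor: N' = 73.1 kN/m, driving T_d = 147.8 kN/m, resisting R = 13·9.6 + 73.1·tan42.4° = 191.6 kN/m, FS = 1.30.
Setting FS = 1.39 and solving for T:
1.39·(147.8 − T cos35.9°) = 191.6 + T sin35.9°·tan42.4°
T·(sin35.9°·tan42.4° + 1.39·cos35.9°) = 1.39·147.8 − 191.6
T·(0.5864·0.9131 + 1.39·0.8100) = 205.4 − 191.6 = 13.8
T·1.6614 = 13.8
T = 8.3 kN/m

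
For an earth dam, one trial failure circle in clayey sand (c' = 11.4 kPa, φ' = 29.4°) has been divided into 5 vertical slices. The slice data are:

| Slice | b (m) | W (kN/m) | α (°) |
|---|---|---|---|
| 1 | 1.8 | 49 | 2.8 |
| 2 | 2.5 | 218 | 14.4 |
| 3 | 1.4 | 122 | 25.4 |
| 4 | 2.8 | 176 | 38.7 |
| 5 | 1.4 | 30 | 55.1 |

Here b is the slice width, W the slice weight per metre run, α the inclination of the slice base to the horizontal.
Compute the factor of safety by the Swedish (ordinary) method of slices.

Ordinary method of slices: FS = Σ[c'·Δl_i + (W_i cosα_i)·tanφ'] / Σ W_i sinα_i, with Δl_i = b_i / cosα_i.
Slice 1: Δl = 1.8/cos2.8° = 1.802 m; N'_1 = 49·cos2.8° = 48.9; c'Δl = 20.54; W sinα = 2.4
Slice 2: Δl = 2.5/cos14.4° = 2.581 m; N'_2 = 218·cos14.4° = 211.2; c'Δl = 29.42; W sinα = 54.2
Slice 3: Δl = 1.4/cos25.4° = 1.550 m; N'_3 = 122·cos25.4° = 110.2; c'Δl = 17.67; W sinα = 52.3
Slice 4: Δl = 2.8/cos38.7° = 3.588 m; N'_4 = 176·cos38.7° = 137.4; c'Δl = 40.90; W sinα = 110.0
Slice 5: Δl = 1.4/cos55.1° = 2.447 m; N'_5 = 30·cos55.1° = 17.2; c'Δl = 27.89; W sinα = 24.6
Σc'Δl = 136.4 kN/m; ΣN' = 524.8 kN/m; ΣW sinα = 243.6 kN/m
Resisting = 136.4 + 524.8·tan29.4° = 136.4 + 295.7 = 432.2 kN/m
FS = 432.2 / 243.6 = 1.774

FS = 1.77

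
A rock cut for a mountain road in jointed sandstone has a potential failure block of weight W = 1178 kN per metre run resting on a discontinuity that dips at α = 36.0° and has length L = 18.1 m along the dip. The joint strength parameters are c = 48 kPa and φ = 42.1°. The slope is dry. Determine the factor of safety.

Resolving the block weight along and normal to the plane and applying the Mohr–Coulomb strength on the joint:
N' = W cosα = 1178·cos36.0° = 953.0 kN/m
Driving force T = W sinα = 1178·sin36.0° = 692.4 kN/m
Resisting force R = c·L + N'·tanφ = 48·18.1 + 953.0·tan42.1° = 868.8 + 861.1 = 1729.9 kN/m
FS = R / T = 1729.9 / 692.4 = 2.498

FS = 2.50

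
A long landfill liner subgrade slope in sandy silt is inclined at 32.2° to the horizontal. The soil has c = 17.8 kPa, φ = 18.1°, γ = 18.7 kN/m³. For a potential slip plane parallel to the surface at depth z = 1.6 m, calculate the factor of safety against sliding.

FS = 1.84

For an infinite slope with a slip plane parallel to the surface (no pore pressure): FS = [c + γz cos²β tanφ] / [γz sinβ cosβ].
γz = 18.7·1.6 = 29.92 kN/m²
Numerator = 17.8 + 29.92·cos²32.2°·tan18.1° = 17.8 + 29.92·0.7160·0.3269 = 24.802 kPa
Denominator = 29.92·sin32.2°·cos32.2° = 29.92·0.5329·0.8462 = 13.491 kPa
FS = 24.802 / 13.491 = 1.838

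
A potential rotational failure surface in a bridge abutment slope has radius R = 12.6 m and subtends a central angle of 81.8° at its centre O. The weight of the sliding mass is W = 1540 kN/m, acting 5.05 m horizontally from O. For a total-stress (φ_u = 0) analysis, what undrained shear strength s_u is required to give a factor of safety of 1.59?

FS = s_u·L_a·R / (W·d), so s_u = FS·W·d / (L_a·R).
Arc length L_a = R·θ = 12.6·(81.8°·π/180) = 12.6·1.4277 = 17.99 m
s_u = 1.59·1540·5.05 / (17.99·12.6) = 12365.4 / 226.66 = 54.56 kPa

s_u = 54.6 kPa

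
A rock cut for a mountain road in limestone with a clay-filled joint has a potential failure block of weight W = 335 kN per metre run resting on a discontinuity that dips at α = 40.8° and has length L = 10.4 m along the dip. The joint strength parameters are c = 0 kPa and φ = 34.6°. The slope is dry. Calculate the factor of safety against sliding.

FS = 0.80

Resolving the block weight along and normal to the plane and applying the Mohr–Coulomb strength on the joint:
N' = W cosα = 335·cos40.8° = 253.6 kN/m
Driving force T = W sinα = 335·sin40.8° = 218.9 kN/m
Resisting force R = c·L + N'·tanφ = 0·10.4 + 253.6·tan34.6° = 0.0 + 174.9 = 174.9 kN/m
FS = R / T = 174.9 / 218.9 = 0.799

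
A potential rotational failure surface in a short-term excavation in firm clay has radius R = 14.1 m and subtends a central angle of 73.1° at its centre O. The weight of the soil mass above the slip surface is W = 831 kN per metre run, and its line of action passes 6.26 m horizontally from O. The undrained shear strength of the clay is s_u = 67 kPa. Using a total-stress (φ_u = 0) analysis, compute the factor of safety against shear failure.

FS = 3.27

Taking moments about the centre O, the resisting moment is provided by the undrained shear strength acting along the arc:
Arc length L_a = R·θ = 14.1·(73.1°·π/180) = 14.1·1.2758 = 17.99 m
M_R = s_u·L_a·R = 67·17.99·14.1 = 16994.5 kN·m/m
M_D = W·d = 831·6.26 = 5202.1 kN·m/m
FS = M_R / M_D = 16994.5 / 5202.1 = 3.267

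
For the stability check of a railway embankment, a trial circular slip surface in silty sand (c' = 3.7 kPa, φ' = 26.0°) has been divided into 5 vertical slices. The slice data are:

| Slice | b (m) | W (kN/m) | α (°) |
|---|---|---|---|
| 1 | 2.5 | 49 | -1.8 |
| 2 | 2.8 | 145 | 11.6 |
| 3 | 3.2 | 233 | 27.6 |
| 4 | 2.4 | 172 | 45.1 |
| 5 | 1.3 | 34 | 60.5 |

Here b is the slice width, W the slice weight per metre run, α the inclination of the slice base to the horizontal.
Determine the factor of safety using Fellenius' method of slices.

FS = 1.10

Ordinary method of slices: FS = Σ[c'·Δl_i + (W_i cosα_i)·tanφ'] / Σ W_i sinα_i, with Δl_i = b_i / cosα_i.
Slice 1: Δl = 2.5/cos(-1.8°) = 2.501 m; N'_1 = 49·cos(-1.8°) = 49.0; c'Δl = 9.25; W sinα = -1.5
Slice 2: Δl = 2.8/cos11.6° = 2.858 m; N'_2 = 145·cos11.6° = 142.0; c'Δl = 10.58; W sinα = 29.2
Slice 3: Δl = 3.2/cos27.6° = 3.611 m; N'_3 = 233·cos27.6° = 206.5; c'Δl = 13.36; W sinα = 107.9
Slice 4: Δl = 2.4/cos45.1° = 3.400 m; N'_4 = 172·cos45.1° = 121.4; c'Δl = 12.58; W sinα = 121.8
Slice 5: Δl = 1.3/cos60.5° = 2.640 m; N'_5 = 34·cos60.5° = 16.7; c'Δl = 9.77; W sinα = 29.6
Σc'Δl = 55.5 kN/m; ΣN' = 535.7 kN/m; ΣW sinα = 287.0 kN/m
Resisting = 55.5 + 535.7·tan26.0° = 55.5 + 261.3 = 316.8 kN/m
FS = 316.8 / 287.0 = 1.104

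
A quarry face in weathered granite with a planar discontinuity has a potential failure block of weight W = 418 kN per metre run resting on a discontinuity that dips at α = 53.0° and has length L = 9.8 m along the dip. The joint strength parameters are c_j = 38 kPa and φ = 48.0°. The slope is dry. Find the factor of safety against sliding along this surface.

Resolving the block weight along and normal to the plane and applying the Mohr–Coulomb strength on the joint:
N' = W cosα = 418·cos53.0° = 251.6 kN/m
Driving force T = W sinα = 418·sin53.0° = 333.8 kN/m
Resisting force R = c_j·L + N'·tanφ = 38·9.8 + 251.6·tan48.0° = 372.4 + 279.4 = 651.8 kN/m
FS = R / T = 651.8 / 333.8 = 1.952

FS = 1.95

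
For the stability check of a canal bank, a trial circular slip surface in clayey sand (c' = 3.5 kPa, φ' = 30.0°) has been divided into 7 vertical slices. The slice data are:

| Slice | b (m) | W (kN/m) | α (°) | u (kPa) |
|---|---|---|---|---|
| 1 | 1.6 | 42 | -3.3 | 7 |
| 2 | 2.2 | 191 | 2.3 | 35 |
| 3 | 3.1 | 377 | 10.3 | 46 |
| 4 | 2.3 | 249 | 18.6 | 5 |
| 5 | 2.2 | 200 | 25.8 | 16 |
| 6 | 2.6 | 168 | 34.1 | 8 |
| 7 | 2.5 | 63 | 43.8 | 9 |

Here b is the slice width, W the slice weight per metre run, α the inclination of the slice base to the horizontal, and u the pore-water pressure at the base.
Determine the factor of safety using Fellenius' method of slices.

Ordinary method of slices: FS = Σ[c'·Δl_i + (W_i cosα_i − u_i·Δl_i)·tanφ'] / Σ W_i sinα_i, with Δl_i = b_i / cosα_i.
Slice 1: Δl = 1.6/cos(-3.3°) = 1.603 m; N'_1 = 42·cos(-3.3°) − 7·1.603 = 30.7; c'Δl = 5.61; W sinα = -2.4
Slice 2: Δl = 2.2/cos2.3° = 2.202 m; N'_2 = 191·cos2.3° − 35·2.202 = 113.8; c'Δl = 7.71; W sinα = 7.7
Slice 3: Δl = 3.1/cos10.3° = 3.151 m; N'_3 = 377·cos10.3° − 46·3.151 = 226.0; c'Δl = 11.03; W sinα = 67.4
Slice 4: Δl = 2.3/cos18.6° = 2.427 m; N'_4 = 249·cos18.6° − 5·2.427 = 223.9; c'Δl = 8.49; W sinα = 79.4
Slice 5: Δl = 2.2/cos25.8° = 2.444 m; N'_5 = 200·cos25.8° − 16·2.444 = 141.0; c'Δl = 8.55; W sinα = 87.0
Slice 6: Δl = 2.6/cos34.1° = 3.140 m; N'_6 = 168·cos34.1° − 8·3.140 = 114.0; c'Δl = 10.99; W sinα = 94.2
Slice 7: Δl = 2.5/cos43.8° = 3.464 m; N'_7 = 63·cos43.8° − 9·3.464 = 14.3; c'Δl = 12.12; W sinα = 43.6
Σc'Δl = 64.5 kN/m; ΣN' = 863.6 kN/m; ΣW sinα = 376.9 kN/m
Resisting = 64.5 + 863.6·tan30.0° = 64.5 + 498.6 = 563.1 kN/m
FS = 563.1 / 376.9 = 1.494

FS = 1.49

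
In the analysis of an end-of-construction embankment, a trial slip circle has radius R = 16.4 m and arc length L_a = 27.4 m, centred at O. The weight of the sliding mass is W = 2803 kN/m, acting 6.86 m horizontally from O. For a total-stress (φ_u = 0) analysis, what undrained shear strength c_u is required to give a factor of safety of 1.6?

c_u = 68.5 kPa

FS = c_u·L_a·R / (W·d), so c_u = FS·W·d / (L_a·R).
c_u = 1.6·2803·6.86 / (27.40·16.4) = 30765.7 / 449.36 = 68.47 kPa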